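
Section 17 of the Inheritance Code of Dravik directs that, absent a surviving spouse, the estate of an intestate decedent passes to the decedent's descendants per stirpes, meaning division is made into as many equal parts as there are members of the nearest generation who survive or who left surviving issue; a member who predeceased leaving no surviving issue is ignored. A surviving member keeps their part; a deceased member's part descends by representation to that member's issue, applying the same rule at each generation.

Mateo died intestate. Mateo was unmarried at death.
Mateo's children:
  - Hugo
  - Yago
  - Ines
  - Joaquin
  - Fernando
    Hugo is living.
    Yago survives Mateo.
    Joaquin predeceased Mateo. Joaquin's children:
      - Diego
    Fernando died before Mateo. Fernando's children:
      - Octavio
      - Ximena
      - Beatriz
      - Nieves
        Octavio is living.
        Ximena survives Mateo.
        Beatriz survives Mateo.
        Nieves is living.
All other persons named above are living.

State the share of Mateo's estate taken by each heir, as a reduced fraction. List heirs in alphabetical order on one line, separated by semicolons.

Beatriz 1/20; Diego 1/5; Hugo 1/5; Ines 1/5; Nieves 1/20; Octavio 1/20; Ximena 1/20; Yago 1/5

There is no surviving spouse, so the entire estate passes to Mateo's descendants per stirpes.
The estate is divided into 5 equal shares of 1/5 among Hugo, Yago, Ines, Joaquin, Fernando.
Hugo is living and takes 1/5.
Yago is living and takes 1/5.
Ines is living and takes 1/5.
Joaquin predeceased; the 1/5 allotted to Joaquin's branch passes to Joaquin's issue by representation.
Diego is the sole taker at this level and receives the full 1/5.
Fernando predeceased; the 1/5 allotted to Fernando's branch passes to Fernando's issue by representation.
The 1/5 is divided into 4 equal shares of 1/20 among Octavio, Ximena, Beatriz, Nieves.
Octavio is living and takes 1/20.
Ximena is living and takes 1/20.
Beatriz is living and takes 1/20.
Nieves is living and takes 1/20.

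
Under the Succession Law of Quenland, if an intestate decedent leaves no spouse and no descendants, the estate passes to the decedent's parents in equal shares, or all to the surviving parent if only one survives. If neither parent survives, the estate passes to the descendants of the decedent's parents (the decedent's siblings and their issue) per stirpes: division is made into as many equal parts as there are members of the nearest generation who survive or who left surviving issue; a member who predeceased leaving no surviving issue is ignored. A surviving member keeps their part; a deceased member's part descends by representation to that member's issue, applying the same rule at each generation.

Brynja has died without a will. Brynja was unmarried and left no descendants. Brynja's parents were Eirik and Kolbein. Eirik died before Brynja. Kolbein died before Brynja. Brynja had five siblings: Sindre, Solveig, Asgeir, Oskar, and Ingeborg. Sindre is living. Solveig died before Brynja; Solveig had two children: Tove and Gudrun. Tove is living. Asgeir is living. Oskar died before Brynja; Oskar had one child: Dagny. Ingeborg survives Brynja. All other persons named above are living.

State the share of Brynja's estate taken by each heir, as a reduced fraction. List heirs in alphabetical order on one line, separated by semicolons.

Neither parent survives and there are no descendants, so the estate passes to Brynja's siblings and their issue per stirpes.
The estate is divided into 5 equal shares of 1/5 among Sindre, Solveig, Asgeir, Oskar, Ingeborg.
Sindre is living and takes 1/5.
Solveig predeceased; the 1/5 allotted to Solveig's branch passes to Solveig's issue by representation.
The 1/5 is divided into 2 equal shares of 1/10 among Tove, Gudrun.
Tove is living and takes 1/10.
Gudrun is living and takes 1/10.
Asgeir is living and takes 1/5.
Oskar predeceased; the 1/5 allotted to Oskar's branch passes to Oskar's issue by representation.
Dagny is the sole taker at this level and receives the full 1/5.
Ingeborg is living and takes 1/5.

Asgeir 1/5; Dagny 1/5; Gudrun 1/10; Ingeborg 1/5; Sindre 1/5; Tove 1/10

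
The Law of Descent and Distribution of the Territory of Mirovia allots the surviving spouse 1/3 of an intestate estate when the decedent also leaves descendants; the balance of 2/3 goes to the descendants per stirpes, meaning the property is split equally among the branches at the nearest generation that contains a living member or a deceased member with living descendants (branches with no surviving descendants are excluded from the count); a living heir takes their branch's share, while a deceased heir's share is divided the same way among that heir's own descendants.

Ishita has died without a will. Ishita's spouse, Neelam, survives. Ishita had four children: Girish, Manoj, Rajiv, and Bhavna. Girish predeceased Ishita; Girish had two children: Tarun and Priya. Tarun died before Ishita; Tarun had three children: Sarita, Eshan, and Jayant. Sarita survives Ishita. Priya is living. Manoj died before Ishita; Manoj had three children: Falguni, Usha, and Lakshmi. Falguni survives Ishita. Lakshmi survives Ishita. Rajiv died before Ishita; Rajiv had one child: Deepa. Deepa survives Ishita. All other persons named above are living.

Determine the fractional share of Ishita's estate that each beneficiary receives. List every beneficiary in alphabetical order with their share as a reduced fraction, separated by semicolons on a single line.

Neelam, as surviving spouse, takes 1/3.
The remaining 2/3 passes to Ishita's descendants per stirpes.
The 2/3 is divided into 4 equal shares of 1/6 among Girish, Manoj, Rajiv, Bhavna.
Girish predeceased; the 1/6 allotted to Girish's branch passes to Girish's issue by representation.
The 1/6 is divided into 2 equal shares of 1/12 among Tarun, Priya.
Tarun predeceased; the 1/12 allotted to Tarun's branch passes to Tarun's issue by representation.
The 1/12 is divided into 3 equal shares of 1/36 among Sarita, Eshan, Jayant.
Sarita is living and takes 1/36.
Eshan is living and takes 1/36.
Jayant is living and takes 1/36.
Priya is living and takes 1/12.
Manoj predeceased; the 1/6 allotted to Manoj's branch passes to Manoj's issue by representation.
The 1/6 is divided into 3 equal shares of 1/18 among Falguni, Usha, Lakshmi.
Falguni is living and takes 1/18.
Usha is living and takes 1/18.
Lakshmi is living and takes 1/18.
Rajiv predeceased; the 1/6 allotted to Rajiv's branch passes to Rajiv's issue by representation.
Deepa is the sole taker at this level and receives the full 1/6.
Bhavna is living and takes 1/6.

Bhavna 1/6; Deepa 1/6; Eshan 1/36; Falguni 1/18; Jayant 1/36; Lakshmi 1/18; Neelam 1/3; Priya 1/12; Sarita 1/36; Usha 1/18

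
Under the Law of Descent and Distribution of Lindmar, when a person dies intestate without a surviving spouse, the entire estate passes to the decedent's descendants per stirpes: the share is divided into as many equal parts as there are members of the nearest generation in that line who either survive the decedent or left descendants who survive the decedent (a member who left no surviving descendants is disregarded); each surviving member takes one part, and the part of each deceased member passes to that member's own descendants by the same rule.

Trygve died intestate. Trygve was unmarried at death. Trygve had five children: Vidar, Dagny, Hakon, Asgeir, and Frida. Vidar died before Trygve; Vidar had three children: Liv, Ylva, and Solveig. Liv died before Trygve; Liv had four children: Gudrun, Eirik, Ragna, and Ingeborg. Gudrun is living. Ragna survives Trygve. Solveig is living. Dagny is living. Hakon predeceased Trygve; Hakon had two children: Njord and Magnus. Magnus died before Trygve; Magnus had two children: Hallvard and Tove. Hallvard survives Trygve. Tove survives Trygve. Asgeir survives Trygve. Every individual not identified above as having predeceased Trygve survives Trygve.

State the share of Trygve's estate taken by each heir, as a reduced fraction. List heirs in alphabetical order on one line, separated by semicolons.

Asgeir 1/5; Dagny 1/5; Eirik 1/60; Frida 1/5; Gudrun 1/60; Hallvard 1/20; Ingeborg 1/60; Njord 1/10; Ragna 1/60; Solveig 1/15; Tove 1/20; Ylva 1/15

There is no surviving spouse, so the entire estate passes to Trygve's descendants per stirpes.
The estate is divided into 5 equal shares of 1/5 among Vidar, Dagny, Hakon, Asgeir, Frida.
Vidar predeceased; the 1/5 allotted to Vidar's branch passes to Vidar's issue by representation.
The 1/5 is divided into 3 equal shares of 1/15 among Liv, Ylva, Solveig.
Liv predeceased; the 1/15 allotted to Liv's branch passes to Liv's issue by representation.
The 1/15 is divided into 4 equal shares of 1/60 among Gudrun, Eirik, Ragna, Ingeborg.
Gudrun is living and takes 1/60.
Eirik is living and takes 1/60.
Ragna is living and takes 1/60.
Ingeborg is living and takes 1/60.
Ylva is living and takes 1/15.
Solveig is living and takes 1/15.
Dagny is living and takes 1/5.
Hakon predeceased; the 1/5 allotted to Hakon's branch passes to Hakon's issue by representation.
The 1/5 is divided into 2 equal shares of 1/10 among Njord, Magnus.
Njord is living and takes 1/10.
Magnus predeceased; the 1/10 allotted to Magnus's branch passes to Magnus's issue by representation.
The 1/10 is divided into 2 equal shares of 1/20 among Hallvard, Tove.
Hallvard is living and takes 1/20.
Tove is living and takes 1/20.
Asgeir is living and takes 1/5.
Frida is living and takes 1/5.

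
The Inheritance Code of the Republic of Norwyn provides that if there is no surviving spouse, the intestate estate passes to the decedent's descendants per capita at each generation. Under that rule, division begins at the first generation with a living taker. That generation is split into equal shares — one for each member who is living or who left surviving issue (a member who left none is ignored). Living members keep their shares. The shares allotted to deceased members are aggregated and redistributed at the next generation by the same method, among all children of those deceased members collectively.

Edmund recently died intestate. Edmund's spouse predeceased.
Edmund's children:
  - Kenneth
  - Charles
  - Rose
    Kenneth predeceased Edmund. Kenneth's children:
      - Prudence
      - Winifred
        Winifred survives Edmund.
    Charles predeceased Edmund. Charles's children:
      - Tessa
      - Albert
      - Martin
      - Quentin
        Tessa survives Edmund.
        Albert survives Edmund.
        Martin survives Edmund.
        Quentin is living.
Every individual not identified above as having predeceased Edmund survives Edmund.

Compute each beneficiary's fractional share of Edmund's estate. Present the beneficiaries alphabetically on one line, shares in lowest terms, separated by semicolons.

Albert 1/9; Martin 1/9; Prudence 1/9; Quentin 1/9; Rose 1/3; Tessa 1/9; Winifred 1/9

There is no surviving spouse, so the entire estate passes to Edmund's descendants per capita at each generation.
At generation 1 (Kenneth, Charles, Rose) there are 3 shares of (1)/3 = 1/3 each.
Living: Rose — each takes 1/3.
Deceased: Kenneth and Charles. Their combined 2/3 is pooled and carried to generation 2.
At generation 2 (Prudence, Winifred, Tessa, Albert, Martin, Quentin) there are 6 shares of (2/3)/6 = 1/9 each.
Living: Prudence, Winifred, Tessa, Albert, Martin, and Quentin — each takes 1/9.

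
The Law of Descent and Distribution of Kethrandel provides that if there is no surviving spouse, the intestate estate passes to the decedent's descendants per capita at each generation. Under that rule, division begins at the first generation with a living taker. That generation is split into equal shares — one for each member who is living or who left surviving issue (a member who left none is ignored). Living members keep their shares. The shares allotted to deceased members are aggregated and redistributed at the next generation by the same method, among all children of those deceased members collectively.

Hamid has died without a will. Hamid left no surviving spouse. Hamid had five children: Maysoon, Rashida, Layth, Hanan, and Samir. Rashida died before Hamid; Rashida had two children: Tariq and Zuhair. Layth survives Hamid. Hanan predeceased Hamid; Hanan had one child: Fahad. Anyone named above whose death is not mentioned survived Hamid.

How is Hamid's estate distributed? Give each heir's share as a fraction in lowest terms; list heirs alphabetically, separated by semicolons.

There is no surviving spouse, so the entire estate passes to Hamid's descendants per capita at each generation.
At generation 1 (Maysoon, Rashida, Layth, Hanan, Samir) there are 5 shares of (1)/5 = 1/5 each.
Living: Maysoon, Layth, and Samir — each takes 1/5.
Deceased: Rashida and Hanan. Their combined 2/5 is pooled and carried to generation 2.
At generation 2 (Tariq, Zuhair, Fahad) there are 3 shares of (2/5)/3 = 2/15 each.
Living: Tariq, Zuhair, and Fahad — each takes 2/15.

Fahad 2/15; Layth 1/5; Maysoon 1/5; Samir 1/5; Tariq 2/15; Zuhair 2/15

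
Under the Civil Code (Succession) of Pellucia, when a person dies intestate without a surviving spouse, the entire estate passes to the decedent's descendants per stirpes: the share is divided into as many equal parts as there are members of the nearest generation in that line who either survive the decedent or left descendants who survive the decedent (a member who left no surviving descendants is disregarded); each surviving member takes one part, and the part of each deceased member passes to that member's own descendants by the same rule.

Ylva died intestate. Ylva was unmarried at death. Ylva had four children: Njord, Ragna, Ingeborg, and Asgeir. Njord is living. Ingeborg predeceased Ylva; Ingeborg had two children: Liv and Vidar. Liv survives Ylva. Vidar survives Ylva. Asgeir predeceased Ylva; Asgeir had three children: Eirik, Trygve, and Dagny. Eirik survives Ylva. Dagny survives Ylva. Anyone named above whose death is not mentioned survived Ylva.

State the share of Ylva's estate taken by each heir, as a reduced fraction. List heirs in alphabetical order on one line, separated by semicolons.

Dagny 1/12; Eirik 1/12; Liv 1/8; Njord 1/4; Ragna 1/4; Trygve 1/12; Vidar 1/8

There is no surviving spouse, so the entire estate passes to Ylva's descendants per stirpes.
The estate is divided into 4 equal shares of 1/4 among Njord, Ragna, Ingeborg, Asgeir.
Njord is living and takes 1/4.
Ragna is living and takes 1/4.
Ingeborg predeceased; the 1/4 allotted to Ingeborg's branch passes to Ingeborg's issue by representation.
The 1/4 is divided into 2 equal shares of 1/8 among Liv, Vidar.
Liv is living and takes 1/8.
Vidar is living and takes 1/8.
Asgeir predeceased; the 1/4 allotted to Asgeir's branch passes to Asgeir's issue by representation.
The 1/4 is divided into 3 equal shares of 1/12 among Eirik, Trygve, Dagny.
Eirik is living and takes 1/12.
Trygve is living and takes 1/12.
Dagny is living and takes 1/12.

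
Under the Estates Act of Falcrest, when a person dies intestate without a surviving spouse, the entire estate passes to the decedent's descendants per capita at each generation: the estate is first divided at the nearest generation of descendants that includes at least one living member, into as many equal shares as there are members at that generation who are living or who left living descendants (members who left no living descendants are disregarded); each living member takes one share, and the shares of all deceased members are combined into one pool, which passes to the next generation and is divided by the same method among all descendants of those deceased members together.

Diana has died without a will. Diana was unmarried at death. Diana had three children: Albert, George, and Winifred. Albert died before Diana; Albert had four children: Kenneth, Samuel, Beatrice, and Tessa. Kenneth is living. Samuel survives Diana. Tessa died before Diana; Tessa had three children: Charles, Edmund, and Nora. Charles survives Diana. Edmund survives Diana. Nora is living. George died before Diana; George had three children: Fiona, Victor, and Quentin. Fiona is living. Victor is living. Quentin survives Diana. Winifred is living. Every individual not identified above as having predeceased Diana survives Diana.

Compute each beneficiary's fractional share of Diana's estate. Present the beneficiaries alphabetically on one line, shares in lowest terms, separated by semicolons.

There is no surviving spouse, so the entire estate passes to Diana's descendants per capita at each generation.
At generation 1 (Albert, George, Winifred) there are 3 shares of (1)/3 = 1/3 each.
Living: Winifred — each takes 1/3.
Deceased: Albert and George. Their combined 2/3 is pooled and carried to generation 2.
At generation 2 (Kenneth, Samuel, Beatrice, Tessa, Fiona, Victor, Quentin) there are 7 shares of (2/3)/7 = 2/21 each.
Living: Kenneth, Samuel, Beatrice, Fiona, Victor, and Quentin — each takes 2/21.
Deceased: Tessa. That 2/21 share is carried to generation 3.
At generation 3 (Charles, Edmund, Nora) there are 3 shares of (2/21)/3 = 2/63 each.
Living: Charles, Edmund, and Nora — each takes 2/63.

Beatrice 2/21; Charles 2/63; Edmund 2/63; Fiona 2/21; Kenneth 2/21; Nora 2/63; Quentin 2/21; Samuel 2/21; Victor 2/21; Winifred 1/3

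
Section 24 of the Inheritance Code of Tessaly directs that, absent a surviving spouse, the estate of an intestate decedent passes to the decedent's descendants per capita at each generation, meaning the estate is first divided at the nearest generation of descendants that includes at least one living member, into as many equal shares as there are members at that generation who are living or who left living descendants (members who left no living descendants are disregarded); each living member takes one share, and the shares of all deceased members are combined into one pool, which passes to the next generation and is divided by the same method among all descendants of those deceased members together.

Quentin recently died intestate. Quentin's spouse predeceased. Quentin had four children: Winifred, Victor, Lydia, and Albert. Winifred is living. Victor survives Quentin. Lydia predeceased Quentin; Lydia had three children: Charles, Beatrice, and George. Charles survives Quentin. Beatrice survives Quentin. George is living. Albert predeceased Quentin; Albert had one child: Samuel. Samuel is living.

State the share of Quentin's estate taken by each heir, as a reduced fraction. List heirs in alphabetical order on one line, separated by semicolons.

Beatrice 1/8; Charles 1/8; George 1/8; Samuel 1/8; Victor 1/4; Winifred 1/4

There is no surviving spouse, so the entire estate passes to Quentin's descendants per capita at each generation.
At generation 1 (Winifred, Victor, Lydia, Albert) there are 4 shares of (1)/4 = 1/4 each.
Living: Winifred and Victor — each takes 1/4.
Deceased: Lydia and Albert. Their combined 1/2 is pooled and carried to generation 2.
At generation 2 (Charles, Beatrice, George, Samuel) there are 4 shares of (1/2)/4 = 1/8 each.
Living: Charles, Beatrice, George, and Samuel — each takes 1/8.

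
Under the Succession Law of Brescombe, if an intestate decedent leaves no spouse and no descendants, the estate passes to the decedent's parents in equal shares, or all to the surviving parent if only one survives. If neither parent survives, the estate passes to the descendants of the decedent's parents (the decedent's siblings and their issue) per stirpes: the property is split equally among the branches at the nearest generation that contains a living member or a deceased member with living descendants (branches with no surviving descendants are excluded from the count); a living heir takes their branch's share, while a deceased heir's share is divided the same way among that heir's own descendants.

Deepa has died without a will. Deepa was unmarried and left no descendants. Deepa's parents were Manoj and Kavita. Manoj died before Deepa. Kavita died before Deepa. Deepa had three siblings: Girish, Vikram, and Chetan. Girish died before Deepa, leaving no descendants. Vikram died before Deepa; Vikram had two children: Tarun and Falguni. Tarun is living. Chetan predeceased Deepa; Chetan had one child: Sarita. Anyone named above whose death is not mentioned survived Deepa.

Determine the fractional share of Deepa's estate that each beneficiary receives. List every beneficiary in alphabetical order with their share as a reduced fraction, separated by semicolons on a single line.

Neither parent survives and there are no descendants, so the estate passes to Deepa's siblings and their issue per stirpes.
Girish left no surviving issue, so that branch lapses and is disregarded.
The estate is divided into 2 equal shares of 1/2 among Vikram, Chetan.
Vikram predeceased; the 1/2 allotted to Vikram's branch passes to Vikram's issue by representation.
The 1/2 is divided into 2 equal shares of 1/4 among Tarun, Falguni.
Tarun is living and takes 1/4.
Falguni is living and takes 1/4.
Chetan predeceased; the 1/2 allotted to Chetan's branch passes to Chetan's issue by representation.
Sarita is the sole taker at this level and receives the full 1/2.

Falguni 1/4; Sarita 1/2; Tarun 1/4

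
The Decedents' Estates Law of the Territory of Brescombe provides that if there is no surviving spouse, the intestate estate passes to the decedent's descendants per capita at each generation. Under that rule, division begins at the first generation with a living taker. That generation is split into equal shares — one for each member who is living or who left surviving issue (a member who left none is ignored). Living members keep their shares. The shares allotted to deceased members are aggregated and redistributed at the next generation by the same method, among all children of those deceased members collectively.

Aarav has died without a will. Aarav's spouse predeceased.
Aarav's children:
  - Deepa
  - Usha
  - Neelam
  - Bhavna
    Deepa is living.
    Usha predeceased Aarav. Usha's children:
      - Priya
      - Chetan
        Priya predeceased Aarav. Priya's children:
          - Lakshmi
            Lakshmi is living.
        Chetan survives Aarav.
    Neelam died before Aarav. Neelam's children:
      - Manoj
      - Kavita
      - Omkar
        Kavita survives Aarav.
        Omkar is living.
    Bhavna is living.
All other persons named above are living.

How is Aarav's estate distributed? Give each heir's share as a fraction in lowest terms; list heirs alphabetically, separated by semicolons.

There is no surviving spouse, so the entire estate passes to Aarav's descendants per capita at each generation.
At generation 1 (Deepa, Usha, Neelam, Bhavna) there are 4 shares of (1)/4 = 1/4 each.
Living: Deepa and Bhavna — each takes 1/4.
Deceased: Usha and Neelam. Their combined 1/2 is pooled and carried to generation 2.
At generation 2 (Priya, Chetan, Manoj, Kavita, Omkar) there are 5 shares of (1/2)/5 = 1/10 each.
Living: Chetan, Manoj, Kavita, and Omkar — each takes 1/10.
Deceased: Priya. That 1/10 share is carried to generation 3.
At generation 3 (Lakshmi) there are 1 shares of (1/10)/1 = 1/10 each.
Living: Lakshmi — each takes 1/10.

Bhavna 1/4; Chetan 1/10; Deepa 1/4; Kavita 1/10; Lakshmi 1/10; Manoj 1/10; Omkar 1/10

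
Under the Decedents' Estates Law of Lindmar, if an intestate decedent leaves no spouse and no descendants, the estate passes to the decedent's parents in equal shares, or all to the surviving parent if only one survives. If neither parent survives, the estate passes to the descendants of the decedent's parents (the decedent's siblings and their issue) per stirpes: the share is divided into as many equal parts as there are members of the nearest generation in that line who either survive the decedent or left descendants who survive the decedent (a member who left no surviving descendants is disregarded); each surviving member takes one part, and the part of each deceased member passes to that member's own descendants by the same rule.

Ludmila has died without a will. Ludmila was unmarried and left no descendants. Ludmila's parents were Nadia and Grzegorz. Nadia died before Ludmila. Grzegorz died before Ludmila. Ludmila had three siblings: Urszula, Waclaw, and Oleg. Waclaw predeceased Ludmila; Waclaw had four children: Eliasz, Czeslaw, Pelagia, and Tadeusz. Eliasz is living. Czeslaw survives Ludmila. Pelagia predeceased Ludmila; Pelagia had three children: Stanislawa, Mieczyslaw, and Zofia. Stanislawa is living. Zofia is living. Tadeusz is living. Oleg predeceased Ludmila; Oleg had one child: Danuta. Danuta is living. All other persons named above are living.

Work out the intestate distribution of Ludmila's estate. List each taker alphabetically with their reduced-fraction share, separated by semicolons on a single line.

Neither parent survives and there are no descendants, so the estate passes to Ludmila's siblings and their issue per stirpes.
The estate is divided into 3 equal shares of 1/3 among Urszula, Waclaw, Oleg.
Urszula is living and takes 1/3.
Waclaw predeceased; the 1/3 allotted to Waclaw's branch passes to Waclaw's issue by representation.
The 1/3 is divided into 4 equal shares of 1/12 among Eliasz, Czeslaw, Pelagia, Tadeusz.
Eliasz is living and takes 1/12.
Czeslaw is living and takes 1/12.
Pelagia predeceased; the 1/12 allotted to Pelagia's branch passes to Pelagia's issue by representation.
The 1/12 is divided into 3 equal shares of 1/36 among Stanislawa, Mieczyslaw, Zofia.
Stanislawa is living and takes 1/36.
Mieczyslaw is living and takes 1/36.
Zofia is living and takes 1/36.
Tadeusz is living and takes 1/12.
Oleg predeceased; the 1/3 allotted to Oleg's branch passes to Oleg's issue by representation.
Danuta is the sole taker at this level and receives the full 1/3.

Czeslaw 1/12; Danuta 1/3; Eliasz 1/12; Mieczyslaw 1/36; Stanislawa 1/36; Tadeusz 1/12; Urszula 1/3; Zofia 1/36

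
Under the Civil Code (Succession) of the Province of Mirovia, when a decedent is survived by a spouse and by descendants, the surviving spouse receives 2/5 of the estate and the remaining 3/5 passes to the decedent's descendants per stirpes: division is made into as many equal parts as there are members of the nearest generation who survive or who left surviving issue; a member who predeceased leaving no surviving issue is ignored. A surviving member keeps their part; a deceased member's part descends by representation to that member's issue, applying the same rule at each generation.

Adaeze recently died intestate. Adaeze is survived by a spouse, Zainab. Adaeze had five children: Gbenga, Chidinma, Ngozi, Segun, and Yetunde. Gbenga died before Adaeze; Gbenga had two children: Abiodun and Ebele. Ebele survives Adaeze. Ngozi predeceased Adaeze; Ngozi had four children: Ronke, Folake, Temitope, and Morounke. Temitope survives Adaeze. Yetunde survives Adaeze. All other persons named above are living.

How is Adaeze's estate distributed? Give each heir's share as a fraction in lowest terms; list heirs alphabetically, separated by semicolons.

Zainab, as surviving spouse, takes 2/5.
The remaining 3/5 passes to Adaeze's descendants per stirpes.
The 3/5 is divided into 5 equal shares of 3/25 among Gbenga, Chidinma, Ngozi, Segun, Yetunde.
Gbenga predeceased; the 3/25 allotted to Gbenga's branch passes to Gbenga's issue by representation.
The 3/25 is divided into 2 equal shares of 3/50 among Abiodun, Ebele.
Abiodun is living and takes 3/50.
Ebele is living and takes 3/50.
Chidinma is living and takes 3/25.
Ngozi predeceased; the 3/25 allotted to Ngozi's branch passes to Ngozi's issue by representation.
The 3/25 is divided into 4 equal shares of 3/100 among Ronke, Folake, Temitope, Morounke.
Ronke is living and takes 3/100.
Folake is living and takes 3/100.
Temitope is living and takes 3/100.
Morounke is living and takes 3/100.
Segun is living and takes 3/25.
Yetunde is living and takes 3/25.

Abiodun 3/50; Chidinma 3/25; Ebele 3/50; Folake 3/100; Morounke 3/100; Ronke 3/100; Segun 3/25; Temitope 3/100; Yetunde 3/25; Zainab 2/5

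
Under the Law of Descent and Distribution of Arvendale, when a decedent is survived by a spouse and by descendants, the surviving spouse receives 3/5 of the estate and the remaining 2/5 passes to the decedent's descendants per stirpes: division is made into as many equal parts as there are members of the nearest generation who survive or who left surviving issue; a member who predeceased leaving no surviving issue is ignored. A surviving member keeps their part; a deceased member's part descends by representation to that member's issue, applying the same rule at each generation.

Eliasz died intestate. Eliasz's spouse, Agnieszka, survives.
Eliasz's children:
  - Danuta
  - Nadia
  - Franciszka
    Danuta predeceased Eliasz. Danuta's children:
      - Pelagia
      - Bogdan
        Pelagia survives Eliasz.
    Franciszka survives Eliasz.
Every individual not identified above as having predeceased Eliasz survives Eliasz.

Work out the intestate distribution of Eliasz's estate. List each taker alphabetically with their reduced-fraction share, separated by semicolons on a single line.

Agnieszka, as surviving spouse, takes 3/5.
The remaining 2/5 passes to Eliasz's descendants per stirpes.
The 2/5 is divided into 3 equal shares of 2/15 among Danuta, Nadia, Franciszka.
Danuta predeceased; the 2/15 allotted to Danuta's branch passes to Danuta's issue by representation.
The 2/15 is divided into 2 equal shares of 1/15 among Pelagia, Bogdan.
Pelagia is living and takes 1/15.
Bogdan is living and takes 1/15.
Nadia is living and takes 2/15.
Franciszka is living and takes 2/15.

Agnieszka 3/5; Bogdan 1/15; Franciszka 2/15; Nadia 2/15; Pelagia 1/15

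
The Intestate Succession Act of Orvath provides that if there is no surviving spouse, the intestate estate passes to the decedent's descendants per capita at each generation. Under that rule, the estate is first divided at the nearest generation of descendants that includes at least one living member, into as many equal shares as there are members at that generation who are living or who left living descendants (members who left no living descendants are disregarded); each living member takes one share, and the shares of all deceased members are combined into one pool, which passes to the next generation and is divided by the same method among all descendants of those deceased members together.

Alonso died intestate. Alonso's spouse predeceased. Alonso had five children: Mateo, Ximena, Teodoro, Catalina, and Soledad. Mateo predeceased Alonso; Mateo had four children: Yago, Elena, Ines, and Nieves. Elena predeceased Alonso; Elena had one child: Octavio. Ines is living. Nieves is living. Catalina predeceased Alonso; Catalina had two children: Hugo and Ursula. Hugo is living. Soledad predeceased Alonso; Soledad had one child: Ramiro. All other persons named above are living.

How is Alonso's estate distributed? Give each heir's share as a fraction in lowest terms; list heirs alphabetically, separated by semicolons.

Hugo 3/35; Ines 3/35; Nieves 3/35; Octavio 3/35; Ramiro 3/35; Teodoro 1/5; Ursula 3/35; Ximena 1/5; Yago 3/35

There is no surviving spouse, so the entire estate passes to Alonso's descendants per capita at each generation.
At generation 1 (Mateo, Ximena, Teodoro, Catalina, Soledad) there are 5 shares of (1)/5 = 1/5 each.
Living: Ximena and Teodoro — each takes 1/5.
Deceased: Mateo, Catalina, and Soledad. Their combined 3/5 is pooled and carried to generation 2.
At generation 2 (Yago, Elena, Ines, Nieves, Hugo, Ursula, Ramiro) there are 7 shares of (3/5)/7 = 3/35 each.
Living: Yago, Ines, Nieves, Hugo, Ursula, and Ramiro — each takes 3/35.
Deceased: Elena. That 3/35 share is carried to generation 3.
At generation 3 (Octavio) there are 1 shares of (3/35)/1 = 3/35 each.
Living: Octavio — each takes 3/35.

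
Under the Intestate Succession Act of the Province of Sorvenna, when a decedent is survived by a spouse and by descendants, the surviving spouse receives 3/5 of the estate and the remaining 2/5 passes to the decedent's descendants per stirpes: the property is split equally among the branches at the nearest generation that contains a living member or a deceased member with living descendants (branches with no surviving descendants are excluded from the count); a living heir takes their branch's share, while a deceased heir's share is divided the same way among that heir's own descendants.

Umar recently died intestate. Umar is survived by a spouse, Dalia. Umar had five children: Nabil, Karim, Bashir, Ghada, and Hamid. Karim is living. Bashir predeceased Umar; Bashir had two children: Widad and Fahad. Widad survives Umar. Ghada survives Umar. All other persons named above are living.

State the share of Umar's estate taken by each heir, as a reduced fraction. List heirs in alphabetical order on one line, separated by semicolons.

Dalia, as surviving spouse, takes 3/5.
The remaining 2/5 passes to Umar's descendants per stirpes.
The 2/5 is divided into 5 equal shares of 2/25 among Nabil, Karim, Bashir, Ghada, Hamid.
Nabil is living and takes 2/25.
Karim is living and takes 2/25.
Bashir predeceased; the 2/25 allotted to Bashir's branch passes to Bashir's issue by representation.
The 2/25 is divided into 2 equal shares of 1/25 among Widad, Fahad.
Widad is living and takes 1/25.
Fahad is living and takes 1/25.
Ghada is living and takes 2/25.
Hamid is living and takes 2/25.

Dalia 3/5; Fahad 1/25; Ghada 2/25; Hamid 2/25; Karim 2/25; Nabil 2/25; Widad 1/25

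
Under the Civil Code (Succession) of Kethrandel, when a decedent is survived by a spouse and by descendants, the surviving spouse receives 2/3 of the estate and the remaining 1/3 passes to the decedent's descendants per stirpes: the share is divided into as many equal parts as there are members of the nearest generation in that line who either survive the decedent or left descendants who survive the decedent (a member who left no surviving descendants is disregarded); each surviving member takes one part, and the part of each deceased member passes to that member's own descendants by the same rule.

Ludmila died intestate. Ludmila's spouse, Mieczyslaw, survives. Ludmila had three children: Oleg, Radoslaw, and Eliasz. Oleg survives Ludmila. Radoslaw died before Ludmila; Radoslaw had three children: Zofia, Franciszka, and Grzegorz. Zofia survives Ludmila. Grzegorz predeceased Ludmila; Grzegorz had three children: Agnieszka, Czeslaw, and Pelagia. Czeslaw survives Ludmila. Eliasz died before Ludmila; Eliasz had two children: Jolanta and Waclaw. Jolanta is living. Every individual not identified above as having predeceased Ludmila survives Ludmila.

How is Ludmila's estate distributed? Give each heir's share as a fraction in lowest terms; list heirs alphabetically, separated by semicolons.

Mieczyslaw, as surviving spouse, takes 2/3.
The remaining 1/3 passes to Ludmila's descendants per stirpes.
The 1/3 is divided into 3 equal shares of 1/9 among Oleg, Radoslaw, Eliasz.
Oleg is living and takes 1/9.
Radoslaw predeceased; the 1/9 allotted to Radoslaw's branch passes to Radoslaw's issue by representation.
The 1/9 is divided into 3 equal shares of 1/27 among Zofia, Franciszka, Grzegorz.
Zofia is living and takes 1/27.
Franciszka is living and takes 1/27.
Grzegorz predeceased; the 1/27 allotted to Grzegorz's branch passes to Grzegorz's issue by representation.
The 1/27 is divided into 3 equal shares of 1/81 among Agnieszka, Czeslaw, Pelagia.
Agnieszka is living and takes 1/81.
Czeslaw is living and takes 1/81.
Pelagia is living and takes 1/81.
Eliasz predeceased; the 1/9 allotted to Eliasz's branch passes to Eliasz's issue by representation.
The 1/9 is divided into 2 equal shares of 1/18 among Jolanta, Waclaw.
Jolanta is living and takes 1/18.
Waclaw is living and takes 1/18.

Agnieszka 1/81; Czeslaw 1/81; Franciszka 1/27; Jolanta 1/18; Mieczyslaw 2/3; Oleg 1/9; Pelagia 1/81; Waclaw 1/18; Zofia 1/27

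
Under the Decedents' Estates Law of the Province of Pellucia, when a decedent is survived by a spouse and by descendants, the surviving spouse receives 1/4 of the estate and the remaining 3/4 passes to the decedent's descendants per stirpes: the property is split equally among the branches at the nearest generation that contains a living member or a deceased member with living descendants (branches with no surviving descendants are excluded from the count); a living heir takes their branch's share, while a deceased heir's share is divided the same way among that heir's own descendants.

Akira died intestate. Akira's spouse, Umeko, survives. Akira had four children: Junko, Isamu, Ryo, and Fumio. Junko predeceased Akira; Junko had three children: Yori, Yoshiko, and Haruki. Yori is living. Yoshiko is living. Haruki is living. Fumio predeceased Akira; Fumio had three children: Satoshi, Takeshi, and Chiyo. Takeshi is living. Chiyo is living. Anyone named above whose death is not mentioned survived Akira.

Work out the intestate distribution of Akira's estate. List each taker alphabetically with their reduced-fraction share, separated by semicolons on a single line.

Chiyo 1/16; Haruki 1/16; Isamu 3/16; Ryo 3/16; Satoshi 1/16; Takeshi 1/16; Umeko 1/4; Yori 1/16; Yoshiko 1/16

Umeko, as surviving spouse, takes 1/4.
The remaining 3/4 passes to Akira's descendants per stirpes.
The 3/4 is divided into 4 equal shares of 3/16 among Junko, Isamu, Ryo, Fumio.
Junko predeceased; the 3/16 allotted to Junko's branch passes to Junko's issue by representation.
The 3/16 is divided into 3 equal shares of 1/16 among Yori, Yoshiko, Haruki.
Yori is living and takes 1/16.
Yoshiko is living and takes 1/16.
Haruki is living and takes 1/16.
Isamu is living and takes 3/16.
Ryo is living and takes 3/16.
Fumio predeceased; the 3/16 allotted to Fumio's branch passes to Fumio's issue by representation.
The 3/16 is divided into 3 equal shares of 1/16 among Satoshi, Takeshi, Chiyo.
Satoshi is living and takes 1/16.
Takeshi is living and takes 1/16.
Chiyo is living and takes 1/16.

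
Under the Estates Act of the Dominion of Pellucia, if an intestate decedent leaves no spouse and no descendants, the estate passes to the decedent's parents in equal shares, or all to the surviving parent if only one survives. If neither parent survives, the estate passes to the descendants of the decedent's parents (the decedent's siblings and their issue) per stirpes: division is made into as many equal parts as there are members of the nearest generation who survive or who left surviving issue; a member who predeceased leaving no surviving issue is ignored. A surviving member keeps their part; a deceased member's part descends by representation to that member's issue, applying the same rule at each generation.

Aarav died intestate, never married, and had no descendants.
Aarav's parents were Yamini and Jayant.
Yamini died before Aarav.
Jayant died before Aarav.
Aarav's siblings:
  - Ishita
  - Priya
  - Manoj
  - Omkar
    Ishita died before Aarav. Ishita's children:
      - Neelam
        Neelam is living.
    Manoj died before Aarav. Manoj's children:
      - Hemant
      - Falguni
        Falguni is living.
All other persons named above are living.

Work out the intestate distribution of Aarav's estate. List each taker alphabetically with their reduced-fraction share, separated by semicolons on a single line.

Falguni 1/8; Hemant 1/8; Neelam 1/4; Omkar 1/4; Priya 1/4

Neither parent survives and there are no descendants, so the estate passes to Aarav's siblings and their issue per stirpes.
The estate is divided into 4 equal shares of 1/4 among Ishita, Priya, Manoj, Omkar.
Ishita predeceased; the 1/4 allotted to Ishita's branch passes to Ishita's issue by representation.
Neelam is the sole taker at this level and receives the full 1/4.
Priya is living and takes 1/4.
Manoj predeceased; the 1/4 allotted to Manoj's branch passes to Manoj's issue by representation.
The 1/4 is divided into 2 equal shares of 1/8 among Hemant, Falguni.
Hemant is living and takes 1/8.
Falguni is living and takes 1/8.
Omkar is living and takes 1/4.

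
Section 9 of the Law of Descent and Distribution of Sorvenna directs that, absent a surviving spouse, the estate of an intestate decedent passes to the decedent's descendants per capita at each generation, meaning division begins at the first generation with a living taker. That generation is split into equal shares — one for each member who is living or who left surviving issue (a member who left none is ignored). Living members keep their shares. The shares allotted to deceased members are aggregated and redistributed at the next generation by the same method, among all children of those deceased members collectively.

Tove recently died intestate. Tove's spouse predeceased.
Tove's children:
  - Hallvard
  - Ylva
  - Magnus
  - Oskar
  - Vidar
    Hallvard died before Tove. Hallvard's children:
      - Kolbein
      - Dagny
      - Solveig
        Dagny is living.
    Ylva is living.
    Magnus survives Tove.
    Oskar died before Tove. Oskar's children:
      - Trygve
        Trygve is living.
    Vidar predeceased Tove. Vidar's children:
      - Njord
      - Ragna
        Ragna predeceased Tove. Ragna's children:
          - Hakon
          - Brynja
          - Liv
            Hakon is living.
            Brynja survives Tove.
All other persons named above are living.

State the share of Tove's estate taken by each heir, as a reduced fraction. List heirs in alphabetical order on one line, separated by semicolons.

Brynja 1/30; Dagny 1/10; Hakon 1/30; Kolbein 1/10; Liv 1/30; Magnus 1/5; Njord 1/10; Solveig 1/10; Trygve 1/10; Ylva 1/5

There is no surviving spouse, so the entire estate passes to Tove's descendants per capita at each generation.
At generation 1 (Hallvard, Ylva, Magnus, Oskar, Vidar) there are 5 shares of (1)/5 = 1/5 each.
Living: Ylva and Magnus — each takes 1/5.
Deceased: Hallvard, Oskar, and Vidar. Their combined 3/5 is pooled and carried to generation 2.
At generation 2 (Kolbein, Dagny, Solveig, Trygve, Njord, Ragna) there are 6 shares of (3/5)/6 = 1/10 each.
Living: Kolbein, Dagny, Solveig, Trygve, and Njord — each takes 1/10.
Deceased: Ragna. That 1/10 share is carried to generation 3.
At generation 3 (Hakon, Brynja, Liv) there are 3 shares of (1/10)/3 = 1/30 each.
Living: Hakon, Brynja, and Liv — each takes 1/30.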